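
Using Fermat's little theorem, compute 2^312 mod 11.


Fermat's little theorem: if p is prime and gcd(a,p)=1, then a^(p-1) ≡ 1 (mod p)
p = 11 is prime, gcd(2,11) = 1
Reduce exponent: 312 mod 10 = 2
So 2^312 ≡ 2^2 (mod 11)
2^2 mod 11 = 4

2^312 ≡ 4 (mod 11)


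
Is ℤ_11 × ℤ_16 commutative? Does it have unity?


Direct product ring; commutative with unity (1,1); but (1,0)·(0,1) = (0,0) gives zero divisors, so not an integral domain
Commutative: Yes
Integral domain: No
Has unity: Yes

ℤ_11 × ℤ_16: Commutative=Yes, Unity=Yes


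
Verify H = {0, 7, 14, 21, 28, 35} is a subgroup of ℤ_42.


Subgroup test for H = {0, 7, 14, 21, 28, 35} in (ℤ_42, +):
(1) 0 ∈ H? Yes
(2) Closure: for all a,b ∈ H, (a+b) mod 42 ∈ H? Yes
(3) Inverses: for all a ∈ H, -a mod 42 ∈ H? Yes

Yes, H is a subgroup of ℤ_42


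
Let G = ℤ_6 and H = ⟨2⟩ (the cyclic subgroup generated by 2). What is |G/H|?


|⟨2⟩| = n / gcd(2, 6) = 6 / 2 = 3
H is normal (ℤ_6 is abelian).
|G/H| = |G| / |H| = 6 / 3 = 2

|G/H| = 2


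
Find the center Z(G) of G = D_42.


Z(G) = {g ∈ G | gx = xg for all x ∈ G}
For even n, Z(D_n) = {e, r^(n/2)}: the 180° rotation r^21 commutes with every reflection and rotation

Z(D_42) = {e, r^21}


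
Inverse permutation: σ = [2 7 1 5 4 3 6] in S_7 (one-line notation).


To find σ⁻¹, swap domain and range:
σ(1) = 2 → σ⁻¹(2) = 1
σ(2) = 7 → σ⁻¹(7) = 2
σ(3) = 1 → σ⁻¹(1) = 3
σ(4) = 5 → σ⁻¹(5) = 4
σ(5) = 4 → σ⁻¹(4) = 5
σ(6) = 3 → σ⁻¹(3) = 6
σ(7) = 6 → σ⁻¹(6) = 7

σ⁻¹ = [3 1 6 5 4 7 2]


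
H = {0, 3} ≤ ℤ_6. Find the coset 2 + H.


2 + H = {2 + h (mod 6) : h ∈ H}
2+0=2, 2+3=5

2 + H = {2, 5}


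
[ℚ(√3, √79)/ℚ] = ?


[ℚ(√3,√79):ℚ] = [ℚ(√3,√79):ℚ(√3)]·[ℚ(√3):ℚ] = 2·2 = 4

[ℚ(√3, √79)/ℚ] = 4


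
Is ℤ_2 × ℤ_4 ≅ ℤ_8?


Comparing ℤ_2 × ℤ_4 and ℤ_8:
gcd(2,4) = 2 ≠ 1. Max element order in ℤ_2×ℤ_4 is lcm(2,4) = 4 < 8, so it has no element of order 8

No, ℤ_2 × ℤ_4 ≇ ℤ_8


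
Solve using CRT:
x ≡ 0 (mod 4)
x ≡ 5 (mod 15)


m₁ = 4, m₂ = 15, gcd = 1, so CRT applies. M = m₁·m₂ = 60
Let M₁ = M/m₁ = 15, M₂ = M/m₂ = 4
Find y₁ ≡ M₁⁻¹ (mod m₁): 15⁻¹ ≡ 3 (mod 4)
Find y₂ ≡ M₂⁻¹ (mod m₂): 4⁻¹ ≡ 4 (mod 15)
x = a₁·M₁·y₁ + a₂·M₂·y₂ = 0·15·3 + 5·4·4 = 80
Reduce mod 60: x ≡ 20
Check: 20 mod 4 = 0 ✓, 20 mod 15 = 5 ✓

x ≡ 20 (mod 60)


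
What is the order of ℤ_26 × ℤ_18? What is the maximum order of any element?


|ℤ_26 × ℤ_18| = 26 × 18 = 468
Max element order = lcm(26,18) = 234
Cyclic? No (gcd=2)

|ℤ_26×ℤ_18| = 468, max element order = 234


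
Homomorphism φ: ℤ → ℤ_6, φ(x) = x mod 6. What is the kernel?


Kernel = preimage of identity
ker(φ) = {x ∈ ℤ : x ≡ 0 (mod 6)} = 6ℤ = {0, ±6, ±12, ...}

ker(φ) = 6ℤ


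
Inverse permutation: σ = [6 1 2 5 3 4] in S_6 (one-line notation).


To find σ⁻¹, swap domain and range:
σ(1) = 6 → σ⁻¹(6) = 1
σ(2) = 1 → σ⁻¹(1) = 2
σ(3) = 2 → σ⁻¹(2) = 3
σ(4) = 5 → σ⁻¹(5) = 4
σ(5) = 3 → σ⁻¹(3) = 5
σ(6) = 4 → σ⁻¹(4) = 6

σ⁻¹ = [2 3 5 6 4 1]


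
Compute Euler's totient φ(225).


Factor n: 225 = 3^2 × 5^2
φ(n) = n · ∏(1 - 1/p) over distinct primes p | n
φ(225) = 225 · (1 - 1/3) · (1 - 1/5) = 120

φ(225) = 120


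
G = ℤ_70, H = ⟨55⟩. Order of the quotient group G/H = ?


|⟨55⟩| = n / gcd(55, 70) = 70 / 5 = 14
H is normal (ℤ_70 is abelian).
|G/H| = |G| / |H| = 70 / 14 = 5

|G/H| = 5


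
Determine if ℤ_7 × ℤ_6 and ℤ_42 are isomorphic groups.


Comparing ℤ_7 × ℤ_6 and ℤ_42:
gcd(7,6) = 1, so ℤ_7 × ℤ_6 ≅ ℤ_42 (CRT)

Yes, ℤ_7 × ℤ_6 ≅ ℤ_42


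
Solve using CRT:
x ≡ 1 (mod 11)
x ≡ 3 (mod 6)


m₁ = 11, m₂ = 6, gcd = 1, so CRT applies. M = m₁·m₂ = 66
Let M₁ = M/m₁ = 6, M₂ = M/m₂ = 11
Find y₁ ≡ M₁⁻¹ (mod m₁): 6⁻¹ ≡ 2 (mod 11)
Find y₂ ≡ M₂⁻¹ (mod m₂): 11⁻¹ ≡ 5 (mod 6)
x = a₁·M₁·y₁ + a₂·M₂·y₂ = 1·6·2 + 3·11·5 = 177
Reduce mod 66: x ≡ 45
Check: 45 mod 11 = 1 ✓, 45 mod 6 = 3 ✓

x ≡ 45 (mod 66)


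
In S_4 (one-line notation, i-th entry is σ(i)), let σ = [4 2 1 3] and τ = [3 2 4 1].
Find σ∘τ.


σ∘τ: apply τ first, then σ
1 →τ 3 →σ 1
2 →τ 2 →σ 2
3 →τ 4 →σ 3
4 →τ 1 →σ 4

σ∘τ = [1 2 3 4]


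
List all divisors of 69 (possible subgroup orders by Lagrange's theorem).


Lagrange's theorem: |H| divides |G|
|G| = 69
Divisors of 69: 1, 3, 23, 69

Possible subgroup orders: {1, 3, 23, 69}


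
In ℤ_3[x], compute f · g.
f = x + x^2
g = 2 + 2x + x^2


Expand and collect like terms; reduce coefficients mod 3:
x^0: 0·2 = 0 ≡ 0 (mod 3)
x^1: 0·2 + 1·2 = 2 ≡ 2 (mod 3)
x^2: 0·1 + 1·2 + 1·2 = 4 ≡ 1 (mod 3)
x^3: 1·1 + 1·2 = 3 ≡ 0 (mod 3)
x^4: 1·1 = 1 ≡ 1 (mod 3)
Result: 2x + x^2 + x^4

f · g = 2x + x^2 + x^4


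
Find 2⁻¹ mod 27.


Use the extended Euclidean algorithm to write 1 = 2·s + 27·t; then s mod 27 is the inverse.
Euclidean algorithm:
  2 = 0·27 + 2
  27 = 13·2 + 1
  2 = 2·1 + 0
gcd(2,27) = 1
Back-substitution gives: 2·(-13) + 27·(1) = 1
So 2⁻¹ ≡ -13 ≡ 14 (mod 27)
Check: 2 × 14 = 28 ≡ 1 (mod 27) ✓

2⁻¹ ≡ 14 (mod 27)


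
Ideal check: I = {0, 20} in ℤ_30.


Check ideal conditions for I = {0, 20} in ℤ_30:
(1) I is an additive subgroup? No
(2) For r ∈ ℤ_30 and a ∈ I: r·a ∈ I? No  [counterexample: r=2, a=20, r·a mod 30 = 10 ∉ I]

No, I is not an ideal of ℤ_30


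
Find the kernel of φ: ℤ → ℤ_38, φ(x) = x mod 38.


Kernel = preimage of identity
ker(φ) = {x ∈ ℤ : x ≡ 0 (mod 38)} = 38ℤ = {0, ±38, ±76, ...}

ker(φ) = 38ℤ


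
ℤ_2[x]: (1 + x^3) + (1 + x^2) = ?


Add coefficients mod 2:
x^0: 1 + 1 = 0 (mod 2)
x^1: 0 + 0 = 0 (mod 2)
x^2: 0 + 1 = 1 (mod 2)
x^3: 1 + 0 = 1 (mod 2)
Result: x^2 + x^3

f + g = x^2 + x^3


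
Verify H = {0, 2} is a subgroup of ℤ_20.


Subgroup test for H = {0, 2} in (ℤ_20, +):
(1) 0 ∈ H? Yes
(2) Closure: for all a,b ∈ H, (a+b) mod 20 ∈ H? No  [counterexample: 2 + 2 = 4 ∉ H]
(3) Inverses: for all a ∈ H, -a mod 20 ∈ H? No

No, H is not a subgroup of ℤ_20


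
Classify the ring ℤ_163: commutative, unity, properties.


ℤ_163 is a commutative ring with unity 1; 163 is prime, so ℤ_163 is a field (hence an integral domain)
Commutative: Yes
Integral domain: Yes
Has unity: Yes

ℤ_163: Commutative=Yes, Unity=Yes


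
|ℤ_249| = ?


ℤ_n has n elements.

|ℤ_249| = 249


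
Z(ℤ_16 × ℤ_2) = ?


Z(G) = {g ∈ G | gx = xg for all x ∈ G}
Direct product of abelian groups is abelian, so Z(G) = G

Z(ℤ_16 × ℤ_2) = ℤ_16 × ℤ_2


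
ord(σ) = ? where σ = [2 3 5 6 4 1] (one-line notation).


Cycle decomposition: (1 2 3 5 4 6)
Cycle lengths: 6
Order = lcm(6) = 6

ord(σ) = 6


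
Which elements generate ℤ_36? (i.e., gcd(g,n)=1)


g generates ℤ_n iff gcd(g,n) = 1
Prime factors of 36: 2, 3
Generators are g ∈ {1,...,35} not divisible by any of these primes.
Generators: {1, 5, 7, 11, 13, 17, 19, 23, 25, 29, 31, 35}
Number of generators = φ(36) = 12

Generators of ℤ_36 = {1, 5, 7, 11, 13, 17, 19, 23, 25, 29, 31, 35}


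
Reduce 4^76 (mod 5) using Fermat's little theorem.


Fermat's little theorem: if p is prime and gcd(a,p)=1, then a^(p-1) ≡ 1 (mod p)
p = 5 is prime, gcd(4,5) = 1
Reduce exponent: 76 mod 4 = 0
So 4^76 ≡ 4^0 (mod 5)
4^0 = 1

4^76 ≡ 1 (mod 5)


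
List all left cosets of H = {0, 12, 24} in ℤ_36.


H = {0, 12, 24}, |H| = 3
Number of cosets = |G|/|H| = 36/3 = 12
0 + H = {0, 12, 24}
1 + H = {1, 13, 25}
2 + H = {2, 14, 26}
3 + H = {3, 15, 27}
4 + H = {4, 16, 28}
5 + H = {5, 17, 29}
6 + H = {6, 18, 30}
7 + H = {7, 19, 31}
8 + H = {8, 20, 32}
9 + H = {9, 21, 33}
10 + H = {10, 22, 34}
11 + H = {11, 23, 35}

Cosets: 0+H={0,12,24}; 1+H={1,13,25}; 2+H={2,14,26}; 3+H={3,15,27}; 4+H={4,16,28}; 5+H={5,17,29}; 6+H={6,18,30}; 7+H={7,19,31}; 8+H={8,20,32}; 9+H={9,21,33}; 10+H={10,22,34}; 11+H={11,23,35}


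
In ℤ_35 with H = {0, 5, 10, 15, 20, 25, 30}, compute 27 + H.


27 + H = {27 + h (mod 35) : h ∈ H}
27+0=27, 27+5=32, 27+10=2, 27+15=7, 27+20=12, 27+25=17, 27+30=22
27 + H = {2, 7, 12, 17, 22, 27, 32} = 2 + H

27 + H = {2, 7, 12, 17, 22, 27, 32}


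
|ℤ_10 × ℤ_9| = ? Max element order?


|ℤ_10 × ℤ_9| = 10 × 9 = 90
Max element order = lcm(10,9) = 90
Cyclic? Yes (gcd=1)

|ℤ_10×ℤ_9| = 90, max element order = 90


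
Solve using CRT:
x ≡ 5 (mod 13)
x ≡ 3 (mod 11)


m₁ = 13, m₂ = 11, gcd = 1, so CRT applies. M = m₁·m₂ = 143
Let M₁ = M/m₁ = 11, M₂ = M/m₂ = 13
Find y₁ ≡ M₁⁻¹ (mod m₁): 11⁻¹ ≡ 6 (mod 13)
Find y₂ ≡ M₂⁻¹ (mod m₂): 13⁻¹ ≡ 6 (mod 11)
x = a₁·M₁·y₁ + a₂·M₂·y₂ = 5·11·6 + 3·13·6 = 564
Reduce mod 143: x ≡ 135
Check: 135 mod 13 = 5 ✓, 135 mod 11 = 3 ✓

x ≡ 135 (mod 143)


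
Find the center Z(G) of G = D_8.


Z(G) = {g ∈ G | gx = xg for all x ∈ G}
For even n, Z(D_n) = {e, r^(n/2)}: the 180° rotation r^4 commutes with every reflection and rotation

Z(D_8) = {e, r^4}


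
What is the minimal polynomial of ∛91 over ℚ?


∛91 satisfies x³ - 91 = 0, irreducible over ℚ (no rational root; 91 is not a perfect cube)

Minimal polynomial: x³ - 91


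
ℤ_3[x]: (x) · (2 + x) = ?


Expand and collect like terms; reduce coefficients mod 3:
x^0: 0·2 = 0 ≡ 0 (mod 3)
x^1: 0·1 + 1·2 = 2 ≡ 2 (mod 3)
x^2: 1·1 = 1 ≡ 1 (mod 3)
Result: 2x + x^2

f · g = 2x + x^2


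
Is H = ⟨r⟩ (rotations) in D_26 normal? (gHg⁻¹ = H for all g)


H = ⟨r⟩ (rotations) in D_26
The rotation subgroup ⟨r⟩ has index 2 in D_26, so it is normal

Yes, normal subgroup


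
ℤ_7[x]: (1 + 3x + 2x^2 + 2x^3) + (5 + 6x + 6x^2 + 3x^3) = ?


Add coefficients mod 7:
x^0: 1 + 5 = 6 (mod 7)
x^1: 3 + 6 = 2 (mod 7)
x^2: 2 + 6 = 1 (mod 7)
x^3: 2 + 3 = 5 (mod 7)
Result: 6 + 2x + x^2 + 5x^3

f + g = 6 + 2x + x^2 + 5x^3


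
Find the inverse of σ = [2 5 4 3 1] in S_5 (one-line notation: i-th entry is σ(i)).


To find σ⁻¹, swap domain and range:
σ(1) = 2 → σ⁻¹(2) = 1
σ(2) = 5 → σ⁻¹(5) = 2
σ(3) = 4 → σ⁻¹(4) = 3
σ(4) = 3 → σ⁻¹(3) = 4
σ(5) = 1 → σ⁻¹(1) = 5

σ⁻¹ = [5 1 4 3 2]


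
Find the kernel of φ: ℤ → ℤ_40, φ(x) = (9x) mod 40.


Kernel = preimage of identity
ker(φ) = {x ∈ ℤ : 9x ≡ 0 (mod 40)}. gcd(9,40) = 1, so 9x ≡ 0 (mod 40) ⟺ x ≡ 0 (mod 40/1 = 40). Hence ker(φ) = 40ℤ

ker(φ) = 40ℤ


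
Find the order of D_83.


|D_n| = 2n (n rotations and n reflections)
|D_83| = 2×83 = 166

|D_83| = 166


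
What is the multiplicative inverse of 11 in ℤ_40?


Use the extended Euclidean algorithm to write 1 = 11·s + 40·t; then s mod 40 is the inverse.
Euclidean algorithm:
  11 = 0·40 + 11
  40 = 3·11 + 7
  11 = 1·7 + 4
  7 = 1·4 + 3
  4 = 1·3 + 1
  3 = 3·1 + 0
gcd(11,40) = 1
Back-substitution gives: 11·(11) + 40·(-3) = 1
So 11⁻¹ ≡ 11 ≡ 11 (mod 40)
Check: 11 × 11 = 121 ≡ 1 (mod 40) ✓

11⁻¹ ≡ 11 (mod 40)


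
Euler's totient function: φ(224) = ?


Factor n: 224 = 2^5 × 7
φ(n) = n · ∏(1 - 1/p) over distinct primes p | n
φ(224) = 224 · (1 - 1/2) · (1 - 1/7) = 96

φ(224) = 96


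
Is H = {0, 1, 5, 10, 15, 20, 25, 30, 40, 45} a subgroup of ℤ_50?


Subgroup test for H = {0, 1, 5, 10, 15, 20, 25, 30, 40, 45} in (ℤ_50, +):
(1) 0 ∈ H? Yes
(2) Closure: for all a,b ∈ H, (a+b) mod 50 ∈ H? No  [counterexample: 1 + 1 = 2 ∉ H]
(3) Inverses: for all a ∈ H, -a mod 50 ∈ H? No

No, H is not a subgroup of ℤ_50


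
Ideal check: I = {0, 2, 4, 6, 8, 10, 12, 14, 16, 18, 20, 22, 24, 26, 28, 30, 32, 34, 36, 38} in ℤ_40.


Check ideal conditions for I = {0, 2, 4, 6, 8, 10, 12, 14, 16, 18, 20, 22, 24, 26, 28, 30, 32, 34, 36, 38} in ℤ_40:
(1) I is an additive subgroup? Yes
(2) For r ∈ ℤ_40 and a ∈ I: r·a ∈ I? Yes

Yes, I is an ideal of ℤ_40


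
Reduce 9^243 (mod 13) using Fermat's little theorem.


Fermat's little theorem: if p is prime and gcd(a,p)=1, then a^(p-1) ≡ 1 (mod p)
p = 13 is prime, gcd(9,13) = 1
Reduce exponent: 243 mod 12 = 3
So 9^243 ≡ 9^3 (mod 13)
9^3 mod 13 = 1

9^243 ≡ 1 (mod 13)


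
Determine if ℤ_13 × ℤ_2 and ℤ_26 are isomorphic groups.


Comparing ℤ_13 × ℤ_2 and ℤ_26:
gcd(13,2) = 1, so ℤ_13 × ℤ_2 ≅ ℤ_26 (CRT)

Yes, ℤ_13 × ℤ_2 ≅ ℤ_26


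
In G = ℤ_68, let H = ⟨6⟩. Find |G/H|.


|⟨6⟩| = n / gcd(6, 68) = 68 / 2 = 34
H is normal (ℤ_68 is abelian).
|G/H| = |G| / |H| = 68 / 34 = 2

|G/H| = 2


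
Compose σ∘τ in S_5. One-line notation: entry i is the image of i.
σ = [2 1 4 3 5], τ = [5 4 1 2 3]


σ∘τ: apply τ first, then σ
1 →τ 5 →σ 5
2 →τ 4 →σ 3
3 →τ 1 →σ 2
4 →τ 2 →σ 1
5 →τ 3 →σ 4

σ∘τ = [5 3 2 1 4]


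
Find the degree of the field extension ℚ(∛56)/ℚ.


∛56 has minimal polynomial x³ - 56 (irreducible over ℚ since 56 is not a perfect cube)

[ℚ(∛56)/ℚ] = 3


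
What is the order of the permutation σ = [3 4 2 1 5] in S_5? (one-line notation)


Cycle decomposition: (1 3 2 4)
Cycle lengths: 4
Order = lcm(4) = 4

ord(σ) = 4


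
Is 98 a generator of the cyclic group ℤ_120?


g generates ℤ_n iff gcd(g, n) = 1
gcd(98, 120) = 2
Since gcd = 2 ≠ 1, ⟨98⟩ has order 60 < 120, so 98 is not a generator.

No, 98 does not generate ℤ_120


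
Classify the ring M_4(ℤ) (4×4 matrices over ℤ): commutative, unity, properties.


Matrix multiplication is non-commutative for n ≥ 2; the identity matrix I is the unity; singular matrices give zero divisors, so not an integral domain
Commutative: No
Integral domain: No
Has unity: Yes

M_4(ℤ) (4×4 matrices over ℤ): Commutative=No, Unity=Yes


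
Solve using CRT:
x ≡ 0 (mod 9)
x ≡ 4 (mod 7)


m₁ = 9, m₂ = 7, gcd = 1, so CRT applies. M = m₁·m₂ = 63
Let M₁ = M/m₁ = 7, M₂ = M/m₂ = 9
Find y₁ ≡ M₁⁻¹ (mod m₁): 7⁻¹ ≡ 4 (mod 9)
Find y₂ ≡ M₂⁻¹ (mod m₂): 9⁻¹ ≡ 4 (mod 7)
x = a₁·M₁·y₁ + a₂·M₂·y₂ = 0·7·4 + 4·9·4 = 144
Reduce mod 63: x ≡ 18
Check: 18 mod 9 = 0 ✓, 18 mod 7 = 4 ✓

x ≡ 18 (mod 63)


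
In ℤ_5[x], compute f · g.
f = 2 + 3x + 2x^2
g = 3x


Expand and collect like terms; reduce coefficients mod 5:
x^0: 2·0 = 0 ≡ 0 (mod 5)
x^1: 2·3 + 3·0 = 6 ≡ 1 (mod 5)
x^2: 3·3 + 2·0 = 9 ≡ 4 (mod 5)
x^3: 2·3 = 6 ≡ 1 (mod 5)
Result: x + 4x^2 + x^3

f · g = x + 4x^2 + x^3


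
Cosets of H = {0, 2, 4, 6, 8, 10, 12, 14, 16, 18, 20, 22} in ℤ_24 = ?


H = {0, 2, 4, 6, 8, 10, 12, 14, 16, 18, 20, 22}, |H| = 12
Number of cosets = |G|/|H| = 24/12 = 2
0 + H = {0, 2, 4, 6, 8, 10, 12, 14, 16, 18, 20, 22}
1 + H = {1, 3, 5, 7, 9, 11, 13, 15, 17, 19, 21, 23}

Cosets: 0+H={0,2,4,6,8,10,12,14,16,18,20,22}; 1+H={1,3,5,7,9,11,13,15,17,19,21,23}


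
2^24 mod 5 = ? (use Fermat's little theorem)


Fermat's little theorem: if p is prime and gcd(a,p)=1, then a^(p-1) ≡ 1 (mod p)
p = 5 is prime, gcd(2,5) = 1
Reduce exponent: 24 mod 4 = 0
So 2^24 ≡ 2^0 (mod 5)
2^0 = 1

2^24 ≡ 1 (mod 5)


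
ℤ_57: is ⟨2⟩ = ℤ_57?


g generates ℤ_n iff gcd(g, n) = 1
gcd(2, 57) = 1
Since gcd = 1, 2 is a generator.

Yes, 2 generates ℤ_57


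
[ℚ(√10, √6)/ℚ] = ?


[ℚ(√10,√6):ℚ] = [ℚ(√10,√6):ℚ(√10)]·[ℚ(√10):ℚ] = 2·2 = 4

[ℚ(√10, √6)/ℚ] = 4


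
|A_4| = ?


|A_n| = n!/2 (even permutations)
|A_4| = 4!/2 = 24/2 = 12

|A_4| = 12


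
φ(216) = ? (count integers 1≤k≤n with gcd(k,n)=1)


Factor n: 216 = 2^3 × 3^3
φ(n) = n · ∏(1 - 1/p) over distinct primes p | n
φ(216) = 216 · (1 - 1/2) · (1 - 1/3) = 72

φ(216) = 72


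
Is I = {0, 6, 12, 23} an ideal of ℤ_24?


Check ideal conditions for I = {0, 6, 12, 23} in ℤ_24:
(1) I is an additive subgroup? No
(2) For r ∈ ℤ_24 and a ∈ I: r·a ∈ I? No  [counterexample: r=2, a=23, r·a mod 24 = 22 ∉ I]

No, I is not an ideal of ℤ_24


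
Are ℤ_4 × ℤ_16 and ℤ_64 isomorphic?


Comparing ℤ_4 × ℤ_16 and ℤ_64:
gcd(4,16) = 4 ≠ 1. Max element order in ℤ_4×ℤ_16 is lcm(4,16) = 16 < 64, so it has no element of order 64

No, ℤ_4 × ℤ_16 ≇ ℤ_64


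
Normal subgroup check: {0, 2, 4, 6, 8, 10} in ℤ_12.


H = {0, 2, 4, 6, 8, 10} in ℤ_12
ℤ_12 is abelian; every subgroup of an abelian group is normal

Yes, normal subgroup


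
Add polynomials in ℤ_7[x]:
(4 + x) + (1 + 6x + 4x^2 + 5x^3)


Add coefficients mod 7:
x^0: 4 + 1 = 5 (mod 7)
x^1: 1 + 6 = 0 (mod 7)
x^2: 0 + 4 = 4 (mod 7)
x^3: 0 + 5 = 5 (mod 7)
Result: 5 + 4x^2 + 5x^3

f + g = 5 + 4x^2 + 5x^3


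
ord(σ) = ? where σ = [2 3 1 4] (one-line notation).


Cycle decomposition: (1 2 3)
Cycle lengths: 3
Order = lcm(3) = 3

ord(σ) = 3


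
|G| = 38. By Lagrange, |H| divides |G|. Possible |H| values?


Lagrange's theorem: |H| divides |G|
|G| = 38
Divisors of 38: 1, 2, 19, 38

Possible subgroup orders: {1, 2, 19, 38}


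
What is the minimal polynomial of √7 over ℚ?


√7 satisfies x² - 7 = 0, irreducible over ℚ since 7 is squarefree

Minimal polynomial: x² - 7


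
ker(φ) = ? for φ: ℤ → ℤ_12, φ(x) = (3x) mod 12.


Kernel = preimage of identity
ker(φ) = {x ∈ ℤ : 3x ≡ 0 (mod 12)}. gcd(3,12) = 3, so 3x ≡ 0 (mod 12) ⟺ x ≡ 0 (mod 12/3 = 4). Hence ker(φ) = 4ℤ

ker(φ) = 4ℤ


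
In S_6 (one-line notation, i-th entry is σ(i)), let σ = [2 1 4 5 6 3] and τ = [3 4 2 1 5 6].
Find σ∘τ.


σ∘τ: apply τ first, then σ
1 →τ 3 →σ 4
2 →τ 4 →σ 5
3 →τ 2 →σ 1
4 →τ 1 →σ 2
5 →τ 5 →σ 6
6 →τ 6 →σ 3

σ∘τ = [4 5 1 2 6 3]


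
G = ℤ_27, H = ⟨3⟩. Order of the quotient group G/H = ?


|⟨3⟩| = n / gcd(3, 27) = 27 / 3 = 9
H is normal (ℤ_27 is abelian).
|G/H| = |G| / |H| = 27 / 9 = 3

|G/H| = 3


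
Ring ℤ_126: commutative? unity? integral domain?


ℤ_126 is a commutative ring with unity 1; 126 = 2×63 is composite, so 2·63 ≡ 0 gives zero divisors (not an integral domain)
Commutative: Yes
Integral domain: No
Has unity: Yes

ℤ_126: Commutative=Yes, Unity=Yes


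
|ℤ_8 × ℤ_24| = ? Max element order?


|ℤ_8 × ℤ_24| = 8 × 24 = 192
Max element order = lcm(8,24) = 24
Cyclic? No (gcd=8)

|ℤ_8×ℤ_24| = 192, max element order = 24


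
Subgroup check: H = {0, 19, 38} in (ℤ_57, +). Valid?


Subgroup test for H = {0, 19, 38} in (ℤ_57, +):
(1) 0 ∈ H? Yes
(2) Closure: for all a,b ∈ H, (a+b) mod 57 ∈ H? Yes
(3) Inverses: for all a ∈ H, -a mod 57 ∈ H? Yes

Yes, H is a subgroup of ℤ_57


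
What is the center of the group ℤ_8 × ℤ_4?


Z(G) = {g ∈ G | gx = xg for all x ∈ G}
Direct product of abelian groups is abelian, so Z(G) = G

Z(ℤ_8 × ℤ_4) = ℤ_8 × ℤ_4


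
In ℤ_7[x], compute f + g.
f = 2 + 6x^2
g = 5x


Add coefficients mod 7:
x^0: 2 + 0 = 2 (mod 7)
x^1: 0 + 5 = 5 (mod 7)
x^2: 6 + 0 = 6 (mod 7)
Result: 2 + 5x + 6x^2

f + g = 2 + 5x + 6x^2


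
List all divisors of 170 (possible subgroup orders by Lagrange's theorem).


Lagrange's theorem: |H| divides |G|
|G| = 170
Divisors of 170: 1, 2, 5, 10, 17, 34, 85, 170

Possible subgroup orders: {1, 2, 5, 10, 17, 34, 85, 170}


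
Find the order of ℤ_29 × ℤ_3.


|A × B| = |A| · |B|
|ℤ_29 × ℤ_3| = 29 × 3 = 87

|ℤ_29 × ℤ_3| = 87


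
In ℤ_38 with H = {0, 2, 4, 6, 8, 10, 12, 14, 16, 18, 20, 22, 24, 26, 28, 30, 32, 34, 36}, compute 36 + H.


36 + H = {36 + h (mod 38) : h ∈ H}
36+0=36, 36+2=0, 36+4=2, 36+6=4, 36+8=6, 36+10=8, 36+12=10, 36+14=12, 36+16=14, 36+18=16, 36+20=18, 36+22=20, 36+24=22, 36+26=24, 36+28=26, 36+30=28, 36+32=30, 36+34=32, 36+36=34
36 + H = {0, 2, 4, 6, 8, 10, 12, 14, 16, 18, 20, 22, 24, 26, 28, 30, 32, 34, 36} = 0 + H

36 + H = {0, 2, 4, 6, 8, 10, 12, 14, 16, 18, 20, 22, 24, 26, 28, 30, 32, 34, 36}


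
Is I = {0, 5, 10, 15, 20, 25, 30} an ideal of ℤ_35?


Check ideal conditions for I = {0, 5, 10, 15, 20, 25, 30} in ℤ_35:
(1) I is an additive subgroup? Yes
(2) For r ∈ ℤ_35 and a ∈ I: r·a ∈ I? Yes

Yes, I is an ideal of ℤ_35


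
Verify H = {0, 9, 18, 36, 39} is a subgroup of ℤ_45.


Subgroup test for H = {0, 9, 18, 36, 39} in (ℤ_45, +):
(1) 0 ∈ H? Yes
(2) Closure: for all a,b ∈ H, (a+b) mod 45 ∈ H? No  [counterexample: 9 + 18 = 27 ∉ H]
(3) Inverses: for all a ∈ H, -a mod 45 ∈ H? No

No, H is not a subgroup of ℤ_45


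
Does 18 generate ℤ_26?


g generates ℤ_n iff gcd(g, n) = 1
gcd(18, 26) = 2
Since gcd = 2 ≠ 1, ⟨18⟩ has order 13 < 26, so 18 is not a generator.

No, 18 does not generate ℤ_26


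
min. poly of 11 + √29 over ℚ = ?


Let α = 11 + √29. Then α - 11 = √29, so (α - 11)² = 29, giving α² - 22α + 92 = 0. Degree 2 and α ∉ ℚ, so this is the minimal polynomial.

Minimal polynomial: x² - 22x + 92


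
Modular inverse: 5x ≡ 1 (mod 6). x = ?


Use the extended Euclidean algorithm to write 1 = 5·s + 6·t; then s mod 6 is the inverse.
Euclidean algorithm:
  5 = 0·6 + 5
  6 = 1·5 + 1
  5 = 5·1 + 0
gcd(5,6) = 1
Back-substitution gives: 5·(-1) + 6·(1) = 1
So 5⁻¹ ≡ -1 ≡ 5 (mod 6)
Check: 5 × 5 = 25 ≡ 1 (mod 6) ✓

5⁻¹ ≡ 5 (mod 6)


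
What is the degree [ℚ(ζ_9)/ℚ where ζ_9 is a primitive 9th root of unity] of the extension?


[ℚ(ζ_n):ℚ] = deg Φ_n(x) = φ(n). Here φ(9) = 6

[ℚ(ζ_9)/ℚ where ζ_9 is a primitive 9th root of unity] = 6


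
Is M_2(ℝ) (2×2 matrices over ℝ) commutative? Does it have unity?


Matrix multiplication is non-commutative for n ≥ 2; the identity matrix I is the unity; singular matrices give zero divisors, so not an integral domain
Commutative: No
Integral domain: No
Has unity: Yes

M_2(ℝ) (2×2 matrices over ℝ): Commutative=No, Unity=Yes


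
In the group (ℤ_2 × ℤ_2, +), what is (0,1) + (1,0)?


Operation: componentwise addition mod (2, 2)
(0,1) + (1,0) = ((a₁+b₁) mod 2, (a₂+b₂) mod 2) with a = (0,1), b = (1,0)

(0,1) + (1,0) = (1,1)


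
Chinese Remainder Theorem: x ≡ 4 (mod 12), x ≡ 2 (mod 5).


m₁ = 12, m₂ = 5, gcd = 1, so CRT applies. M = m₁·m₂ = 60
Let M₁ = M/m₁ = 5, M₂ = M/m₂ = 12
Find y₁ ≡ M₁⁻¹ (mod m₁): 5⁻¹ ≡ 5 (mod 12)
Find y₂ ≡ M₂⁻¹ (mod m₂): 12⁻¹ ≡ 3 (mod 5)
x = a₁·M₁·y₁ + a₂·M₂·y₂ = 4·5·5 + 2·12·3 = 172
Reduce mod 60: x ≡ 52
Check: 52 mod 12 = 4 ✓, 52 mod 5 = 2 ✓

x ≡ 52 (mod 60)


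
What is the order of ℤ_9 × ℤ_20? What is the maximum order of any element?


|ℤ_9 × ℤ_20| = 9 × 20 = 180
Max element order = lcm(9,20) = 180
Cyclic? Yes (gcd=1)

|ℤ_9×ℤ_20| = 180, max element order = 180


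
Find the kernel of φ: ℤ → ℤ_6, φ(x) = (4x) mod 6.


Kernel = preimage of identity
ker(φ) = {x ∈ ℤ : 4x ≡ 0 (mod 6)}. gcd(4,6) = 2, so 4x ≡ 0 (mod 6) ⟺ x ≡ 0 (mod 6/2 = 3). Hence ker(φ) = 3ℤ

ker(φ) = 3ℤ


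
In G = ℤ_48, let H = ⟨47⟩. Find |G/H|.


|⟨47⟩| = n / gcd(47, 48) = 48 / 1 = 48
H is normal (ℤ_48 is abelian).
|G/H| = |G| / |H| = 48 / 48 = 1

|G/H| = 1


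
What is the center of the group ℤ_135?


Z(G) = {g ∈ G | gx = xg for all x ∈ G}
ℤ_135 is abelian, so Z(G) = G

Z(ℤ_135) = ℤ_135


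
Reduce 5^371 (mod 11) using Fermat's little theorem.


Fermat's little theorem: if p is prime and gcd(a,p)=1, then a^(p-1) ≡ 1 (mod p)
p = 11 is prime, gcd(5,11) = 1
Reduce exponent: 371 mod 10 = 1
So 5^371 ≡ 5^1 (mod 11)
5^1 mod 11 = 5

5^371 ≡ 5 (mod 11)


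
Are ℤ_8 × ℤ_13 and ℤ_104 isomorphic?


Comparing ℤ_8 × ℤ_13 and ℤ_104:
gcd(8,13) = 1, so ℤ_8 × ℤ_13 ≅ ℤ_104 (CRT)

Yes, ℤ_8 × ℤ_13 ≅ ℤ_104


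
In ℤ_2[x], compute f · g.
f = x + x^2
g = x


Expand and collect like terms; reduce coefficients mod 2:
x^0: 0·0 = 0 ≡ 0 (mod 2)
x^1: 0·1 + 1·0 = 0 ≡ 0 (mod 2)
x^2: 1·1 + 1·0 = 1 ≡ 1 (mod 2)
x^3: 1·1 = 1 ≡ 1 (mod 2)
Result: x^2 + x^3

f · g = x^2 + x^3


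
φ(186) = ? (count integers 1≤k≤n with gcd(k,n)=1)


Factor n: 186 = 2 × 3 × 31
φ(n) = n · ∏(1 - 1/p) over distinct primes p | n
φ(186) = 186 · (1 - 1/2) · (1 - 1/3) · (1 - 1/31) = 60

φ(186) = 60


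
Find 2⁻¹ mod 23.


Use the extended Euclidean algorithm to write 1 = 2·s + 23·t; then s mod 23 is the inverse.
Euclidean algorithm:
  2 = 0·23 + 2
  23 = 11·2 + 1
  2 = 2·1 + 0
gcd(2,23) = 1
Back-substitution gives: 2·(-11) + 23·(1) = 1
So 2⁻¹ ≡ -11 ≡ 12 (mod 23)
Check: 2 × 12 = 24 ≡ 1 (mod 23) ✓

2⁻¹ ≡ 12 (mod 23)


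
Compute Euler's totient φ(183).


Factor n: 183 = 3 × 61
φ(n) = n · ∏(1 - 1/p) over distinct primes p | n
φ(183) = 183 · (1 - 1/3) · (1 - 1/61) = 120

φ(183) = 120


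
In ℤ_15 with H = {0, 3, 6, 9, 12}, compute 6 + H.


6 + H = {6 + h (mod 15) : h ∈ H}
6+0=6, 6+3=9, 6+6=12, 6+9=0, 6+12=3
6 + H = {0, 3, 6, 9, 12} = 0 + H

6 + H = {0, 3, 6, 9, 12}


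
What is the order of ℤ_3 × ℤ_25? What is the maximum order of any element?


|ℤ_3 × ℤ_25| = 3 × 25 = 75
Max element order = lcm(3,25) = 75
Cyclic? Yes (gcd=1)

|ℤ_3×ℤ_25| = 75, max element order = 75


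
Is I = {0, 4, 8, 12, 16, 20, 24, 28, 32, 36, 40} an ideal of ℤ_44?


Check ideal conditions for I = {0, 4, 8, 12, 16, 20, 24, 28, 32, 36, 40} in ℤ_44:
(1) I is an additive subgroup? Yes
(2) For r ∈ ℤ_44 and a ∈ I: r·a ∈ I? Yes

Yes, I is an ideal of ℤ_44


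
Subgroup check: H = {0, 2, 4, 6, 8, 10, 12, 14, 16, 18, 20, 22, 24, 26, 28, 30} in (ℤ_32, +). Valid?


Subgroup test for H = {0, 2, 4, 6, 8, 10, 12, 14, 16, 18, 20, 22, 24, 26, 28, 30} in (ℤ_32, +):
(1) 0 ∈ H? Yes
(2) Closure: for all a,b ∈ H, (a+b) mod 32 ∈ H? Yes
(3) Inverses: for all a ∈ H, -a mod 32 ∈ H? Yes

Yes, H is a subgroup of ℤ_32


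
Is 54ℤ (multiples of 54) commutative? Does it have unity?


54ℤ is a commutative ring under +,× but has no multiplicative identity (1 ∉ 54ℤ); it has no zero divisors, but without unity it is not an integral domain
Commutative: Yes
Integral domain: No
Has unity: No

54ℤ (multiples of 54): Commutative=Yes, Unity=No


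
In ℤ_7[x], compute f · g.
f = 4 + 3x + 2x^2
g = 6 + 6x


Expand and collect like terms; reduce coefficients mod 7:
x^0: 4·6 = 24 ≡ 3 (mod 7)
x^1: 4·6 + 3·6 = 42 ≡ 0 (mod 7)
x^2: 3·6 + 2·6 = 30 ≡ 2 (mod 7)
x^3: 2·6 = 12 ≡ 5 (mod 7)
Result: 3 + 2x^2 + 5x^3

f · g = 3 + 2x^2 + 5x^3


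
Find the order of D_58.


|D_n| = 2n (n rotations and n reflections)
|D_58| = 2×58 = 116

|D_58| = 116


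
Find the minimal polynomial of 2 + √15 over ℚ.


Let α = 2 + √15. Then α - 2 = √15, so (α - 2)² = 15, giving α² - 4α - 11 = 0. Degree 2 and α ∉ ℚ, so this is the minimal polynomial.

Minimal polynomial: x² - 4x - 11


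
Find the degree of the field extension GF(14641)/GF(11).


GF(14641) = GF(11^4), so the extension degree is 4

[GF(14641)/GF(11)] = 4


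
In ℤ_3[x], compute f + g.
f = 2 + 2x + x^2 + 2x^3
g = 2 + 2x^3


Add coefficients mod 3:
x^0: 2 + 2 = 1 (mod 3)
x^1: 2 + 0 = 2 (mod 3)
x^2: 1 + 0 = 1 (mod 3)
x^3: 2 + 2 = 1 (mod 3)
Result: 1 + 2x + x^2 + x^3

f + g = 1 + 2x + x^2 + x^3


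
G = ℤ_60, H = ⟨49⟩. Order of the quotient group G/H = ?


|⟨49⟩| = n / gcd(49, 60) = 60 / 1 = 60
H is normal (ℤ_60 is abelian).
|G/H| = |G| / |H| = 60 / 60 = 1

|G/H| = 1


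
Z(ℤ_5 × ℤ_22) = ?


Z(G) = {g ∈ G | gx = xg for all x ∈ G}
Direct product of abelian groups is abelian, so Z(G) = G

Z(ℤ_5 × ℤ_22) = ℤ_5 × ℤ_22


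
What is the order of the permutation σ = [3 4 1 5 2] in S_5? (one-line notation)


Cycle decomposition: (1 3) (2 4 5)
Cycle lengths: 2, 3
Order = lcm(2, 3) = 6

ord(σ) = 6


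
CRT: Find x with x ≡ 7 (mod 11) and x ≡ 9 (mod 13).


m₁ = 11, m₂ = 13, gcd = 1, so CRT applies. M = m₁·m₂ = 143
Let M₁ = M/m₁ = 13, M₂ = M/m₂ = 11
Find y₁ ≡ M₁⁻¹ (mod m₁): 13⁻¹ ≡ 6 (mod 11)
Find y₂ ≡ M₂⁻¹ (mod m₂): 11⁻¹ ≡ 6 (mod 13)
x = a₁·M₁·y₁ + a₂·M₂·y₂ = 7·13·6 + 9·11·6 = 1140
Reduce mod 143: x ≡ 139
Check: 139 mod 11 = 7 ✓, 139 mod 13 = 9 ✓

x ≡ 139 (mod 143)


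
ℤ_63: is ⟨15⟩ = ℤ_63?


g generates ℤ_n iff gcd(g, n) = 1
gcd(15, 63) = 3
Since gcd = 3 ≠ 1, ⟨15⟩ has order 21 < 63, so 15 is not a generator.

No, 15 does not generate ℤ_63


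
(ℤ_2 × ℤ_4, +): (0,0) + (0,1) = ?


Operation: componentwise addition mod (2, 4)
(0,0) + (0,1) = ((a₁+b₁) mod 2, (a₂+b₂) mod 4) with a = (0,0), b = (0,1)

(0,0) + (0,1) = (0,1)


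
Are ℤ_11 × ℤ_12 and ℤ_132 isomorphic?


Comparing ℤ_11 × ℤ_12 and ℤ_132:
gcd(11,12) = 1, so ℤ_11 × ℤ_12 ≅ ℤ_132 (CRT)

Yes, ℤ_11 × ℤ_12 ≅ ℤ_132


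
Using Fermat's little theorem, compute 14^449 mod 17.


Fermat's little theorem: if p is prime and gcd(a,p)=1, then a^(p-1) ≡ 1 (mod p)
p = 17 is prime, gcd(14,17) = 1
Reduce exponent: 449 mod 16 = 1
So 14^449 ≡ 14^1 (mod 17)
14^1 mod 17 = 14

14^449 ≡ 14 (mod 17)


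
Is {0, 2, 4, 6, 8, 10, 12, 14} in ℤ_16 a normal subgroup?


H = {0, 2, 4, 6, 8, 10, 12, 14} in ℤ_16
ℤ_16 is abelian; every subgroup of an abelian group is normal

Yes, normal subgroup


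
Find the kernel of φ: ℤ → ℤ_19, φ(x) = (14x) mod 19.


Kernel = preimage of identity
ker(φ) = {x ∈ ℤ : 14x ≡ 0 (mod 19)}. gcd(14,19) = 1, so 14x ≡ 0 (mod 19) ⟺ x ≡ 0 (mod 19/1 = 19). Hence ker(φ) = 19ℤ

ker(φ) = 19ℤ


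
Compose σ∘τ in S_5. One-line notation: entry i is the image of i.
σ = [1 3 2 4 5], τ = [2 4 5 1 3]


σ∘τ: apply τ first, then σ
1 →τ 2 →σ 3
2 →τ 4 →σ 4
3 →τ 5 →σ 5
4 →τ 1 →σ 1
5 →τ 3 →σ 2

σ∘τ = [3 4 5 1 2]


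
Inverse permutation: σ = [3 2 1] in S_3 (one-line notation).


To find σ⁻¹, swap domain and range:
σ(1) = 3 → σ⁻¹(3) = 1
σ(2) = 2 → σ⁻¹(2) = 2
σ(3) = 1 → σ⁻¹(1) = 3

σ⁻¹ = [3 2 1]


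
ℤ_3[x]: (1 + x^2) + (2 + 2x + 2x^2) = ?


Add coefficients mod 3:
x^0: 1 + 2 = 0 (mod 3)
x^1: 0 + 2 = 2 (mod 3)
x^2: 1 + 2 = 0 (mod 3)
Result: 2x

f + g = 2x


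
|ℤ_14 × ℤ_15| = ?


|A × B| = |A| · |B|
|ℤ_14 × ℤ_15| = 14 × 15 = 210

|ℤ_14 × ℤ_15| = 210


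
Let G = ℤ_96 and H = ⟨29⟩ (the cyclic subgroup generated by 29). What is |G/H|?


|⟨29⟩| = n / gcd(29, 96) = 96 / 1 = 96
H is normal (ℤ_96 is abelian).
|G/H| = |G| / |H| = 96 / 96 = 1

|G/H| = 1


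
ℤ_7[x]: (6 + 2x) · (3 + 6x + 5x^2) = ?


Expand and collect like terms; reduce coefficients mod 7:
x^0: 6·3 = 18 ≡ 4 (mod 7)
x^1: 6·6 + 2·3 = 42 ≡ 0 (mod 7)
x^2: 6·5 + 2·6 = 42 ≡ 0 (mod 7)
x^3: 2·5 = 10 ≡ 3 (mod 7)
Result: 4 + 3x^3

f · g = 4 + 3x^3


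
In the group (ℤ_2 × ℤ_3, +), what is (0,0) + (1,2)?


Operation: componentwise addition mod (2, 3)
(0,0) + (1,2) = ((a₁+b₁) mod 2, (a₂+b₂) mod 3) with a = (0,0), b = (1,2)

(0,0) + (1,2) = (1,2)


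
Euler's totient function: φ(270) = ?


Factor n: 270 = 2 × 3^3 × 5
φ(n) = n · ∏(1 - 1/p) over distinct primes p | n
φ(270) = 270 · (1 - 1/2) · (1 - 1/3) · (1 - 1/5) = 72

φ(270) = 72


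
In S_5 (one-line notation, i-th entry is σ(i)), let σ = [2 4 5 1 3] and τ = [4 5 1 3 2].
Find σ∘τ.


σ∘τ: apply τ first, then σ
1 →τ 4 →σ 1
2 →τ 5 →σ 3
3 →τ 1 →σ 2
4 →τ 3 →σ 5
5 →τ 2 →σ 4

σ∘τ = [1 3 2 5 4]


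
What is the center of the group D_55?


Z(G) = {g ∈ G | gx = xg for all x ∈ G}
For odd n, Z(D_n) = {e}: no nontrivial rotation commutes with all reflections

Z(D_55) = {e}


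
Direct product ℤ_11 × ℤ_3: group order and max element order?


|ℤ_11 × ℤ_3| = 11 × 3 = 33
Max element order = lcm(11,3) = 33
Cyclic? Yes (gcd=1)

|ℤ_11×ℤ_3| = 33, max element order = 33


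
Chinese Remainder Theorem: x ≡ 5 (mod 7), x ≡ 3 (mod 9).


m₁ = 7, m₂ = 9, gcd = 1, so CRT applies. M = m₁·m₂ = 63
Let M₁ = M/m₁ = 9, M₂ = M/m₂ = 7
Find y₁ ≡ M₁⁻¹ (mod m₁): 9⁻¹ ≡ 4 (mod 7)
Find y₂ ≡ M₂⁻¹ (mod m₂): 7⁻¹ ≡ 4 (mod 9)
x = a₁·M₁·y₁ + a₂·M₂·y₂ = 5·9·4 + 3·7·4 = 264
Reduce mod 63: x ≡ 12
Check: 12 mod 7 = 5 ✓, 12 mod 9 = 3 ✓

x ≡ 12 (mod 63)


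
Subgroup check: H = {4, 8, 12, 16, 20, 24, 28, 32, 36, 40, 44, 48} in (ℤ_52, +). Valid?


Subgroup test for H = {4, 8, 12, 16, 20, 24, 28, 32, 36, 40, 44, 48} in (ℤ_52, +):
(1) 0 ∈ H? No
(2) Closure: for all a,b ∈ H, (a+b) mod 52 ∈ H? No  [counterexample: 4 + 48 = 0 ∉ H]
(3) Inverses: for all a ∈ H, -a mod 52 ∈ H? Yes

No, H is not a subgroup of ℤ_52


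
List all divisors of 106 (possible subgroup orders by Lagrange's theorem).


Lagrange's theorem: |H| divides |G|
|G| = 106
Divisors of 106: 1, 2, 53, 106

Possible subgroup orders: {1, 2, 53, 106}


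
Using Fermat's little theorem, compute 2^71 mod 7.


Fermat's little theorem: if p is prime and gcd(a,p)=1, then a^(p-1) ≡ 1 (mod p)
p = 7 is prime, gcd(2,7) = 1
Reduce exponent: 71 mod 6 = 5
So 2^71 ≡ 2^5 (mod 7)
2^5 mod 7 = 4

2^71 ≡ 4 (mod 7)


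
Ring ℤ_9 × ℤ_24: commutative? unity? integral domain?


Direct product ring; commutative with unity (1,1); but (1,0)·(0,1) = (0,0) gives zero divisors, so not an integral domain
Commutative: Yes
Integral domain: No
Has unity: Yes

ℤ_9 × ℤ_24: Commutative=Yes, Unity=Yes


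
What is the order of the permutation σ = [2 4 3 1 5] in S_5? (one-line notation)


Cycle decomposition: (1 2 4)
Cycle lengths: 3
Order = lcm(3) = 3

ord(σ) = 3


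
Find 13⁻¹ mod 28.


Use the extended Euclidean algorithm to write 1 = 13·s + 28·t; then s mod 28 is the inverse.
Euclidean algorithm:
  13 = 0·28 + 13
  28 = 2·13 + 2
  13 = 6·2 + 1
  2 = 2·1 + 0
gcd(13,28) = 1
Back-substitution gives: 13·(13) + 28·(-6) = 1
So 13⁻¹ ≡ 13 ≡ 13 (mod 28)
Check: 13 × 13 = 169 ≡ 1 (mod 28) ✓

13⁻¹ ≡ 13 (mod 28)


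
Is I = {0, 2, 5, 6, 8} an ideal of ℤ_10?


Check ideal conditions for I = {0, 2, 5, 6, 8} in ℤ_10:
(1) I is an additive subgroup? No
(2) For r ∈ ℤ_10 and a ∈ I: r·a ∈ I? No  [counterexample: r=2, a=2, r·a mod 10 = 4 ∉ I]

No, I is not an ideal of ℤ_10


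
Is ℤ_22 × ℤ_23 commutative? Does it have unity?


Direct product ring; commutative with unity (1,1); but (1,0)·(0,1) = (0,0) gives zero divisors, so not an integral domain
Commutative: Yes
Integral domain: No
Has unity: Yes

ℤ_22 × ℤ_23: Commutative=Yes, Unity=Yes


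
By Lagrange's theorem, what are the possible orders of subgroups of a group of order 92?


Lagrange's theorem: |H| divides |G|
|G| = 92
Divisors of 92: 1, 2, 4, 23, 46, 92

Possible subgroup orders: {1, 2, 4, 23, 46, 92}


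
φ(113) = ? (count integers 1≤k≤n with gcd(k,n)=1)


Factor n: 113 = 113
φ(n) = n · ∏(1 - 1/p) over distinct primes p | n
φ(113) = 113 · (1 - 1/113) = 112

φ(113) = 112


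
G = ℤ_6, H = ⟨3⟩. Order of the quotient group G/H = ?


|⟨3⟩| = n / gcd(3, 6) = 6 / 3 = 2
H is normal (ℤ_6 is abelian).
|G/H| = |G| / |H| = 6 / 2 = 3

|G/H| = 3


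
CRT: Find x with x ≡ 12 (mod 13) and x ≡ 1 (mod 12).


m₁ = 13, m₂ = 12, gcd = 1, so CRT applies. M = m₁·m₂ = 156
Let M₁ = M/m₁ = 12, M₂ = M/m₂ = 13
Find y₁ ≡ M₁⁻¹ (mod m₁): 12⁻¹ ≡ 12 (mod 13)
Find y₂ ≡ M₂⁻¹ (mod m₂): 13⁻¹ ≡ 1 (mod 12)
x = a₁·M₁·y₁ + a₂·M₂·y₂ = 12·12·12 + 1·13·1 = 1741
Reduce mod 156: x ≡ 25
Check: 25 mod 13 = 12 ✓, 25 mod 12 = 1 ✓

x ≡ 25 (mod 156)


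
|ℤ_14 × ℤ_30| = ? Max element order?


|ℤ_14 × ℤ_30| = 14 × 30 = 420
Max element order = lcm(14,30) = 210
Cyclic? No (gcd=2)

|ℤ_14×ℤ_30| = 420, max element order = 210


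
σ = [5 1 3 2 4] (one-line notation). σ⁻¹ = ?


To find σ⁻¹, swap domain and range:
σ(1) = 5 → σ⁻¹(5) = 1
σ(2) = 1 → σ⁻¹(1) = 2
σ(3) = 3 → σ⁻¹(3) = 3
σ(4) = 2 → σ⁻¹(2) = 4
σ(5) = 4 → σ⁻¹(4) = 5

σ⁻¹ = [2 4 3 5 1]


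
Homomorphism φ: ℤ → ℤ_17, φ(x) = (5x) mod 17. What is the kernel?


Kernel = preimage of identity
ker(φ) = {x ∈ ℤ : 5x ≡ 0 (mod 17)}. gcd(5,17) = 1, so 5x ≡ 0 (mod 17) ⟺ x ≡ 0 (mod 17/1 = 17). Hence ker(φ) = 17ℤ

ker(φ) = 17ℤ


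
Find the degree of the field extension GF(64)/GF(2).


GF(64) = GF(2^6), so the extension degree is 6

[GF(64)/GF(2)] = 6


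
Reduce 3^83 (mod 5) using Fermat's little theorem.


Fermat's little theorem: if p is prime and gcd(a,p)=1, then a^(p-1) ≡ 1 (mod p)
p = 5 is prime, gcd(3,5) = 1
Reduce exponent: 83 mod 4 = 3
So 3^83 ≡ 3^3 (mod 5)
3^3 mod 5 = 2

3^83 ≡ 2 (mod 5)


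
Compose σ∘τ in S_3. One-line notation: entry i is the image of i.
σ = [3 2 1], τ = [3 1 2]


σ∘τ: apply τ first, then σ
1 →τ 3 →σ 1
2 →τ 1 →σ 3
3 →τ 2 →σ 2

σ∘τ = [1 3 2]


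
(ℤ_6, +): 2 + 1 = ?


Operation: addition mod 6
2 + 1 = (a + b) mod 6 with a = 2, b = 1

2 + 1 = 3


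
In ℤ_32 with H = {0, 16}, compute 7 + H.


7 + H = {7 + h (mod 32) : h ∈ H}
7+0=7, 7+16=23

7 + H = {7, 23}


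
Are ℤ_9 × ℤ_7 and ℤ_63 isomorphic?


Comparing ℤ_9 × ℤ_7 and ℤ_63:
gcd(9,7) = 1, so ℤ_9 × ℤ_7 ≅ ℤ_63 (CRT)

Yes, ℤ_9 × ℤ_7 ≅ ℤ_63


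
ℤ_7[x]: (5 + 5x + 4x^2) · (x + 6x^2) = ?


Expand and collect like terms; reduce coefficients mod 7:
x^0: 5·0 = 0 ≡ 0 (mod 7)
x^1: 5·1 + 5·0 = 5 ≡ 5 (mod 7)
x^2: 5·6 + 5·1 + 4·0 = 35 ≡ 0 (mod 7)
x^3: 5·6 + 4·1 = 34 ≡ 6 (mod 7)
x^4: 4·6 = 24 ≡ 3 (mod 7)
Result: 5x + 6x^3 + 3x^4

f · g = 5x + 6x^3 + 3x^4


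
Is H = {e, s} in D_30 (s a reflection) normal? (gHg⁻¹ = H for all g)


H = {e, s} in D_30 (s a reflection)
r·s·r⁻¹ = sr⁻² ≠ s for n ≥ 3, so {e, s} is not closed under conjugation

No, not a normal subgroup


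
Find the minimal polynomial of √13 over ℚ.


√13 satisfies x² - 13 = 0, irreducible over ℚ since 13 is squarefree

Minimal polynomial: x² - 13


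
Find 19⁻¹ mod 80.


Use the extended Euclidean algorithm to write 1 = 19·s + 80·t; then s mod 80 is the inverse.
Euclidean algorithm:
  19 = 0·80 + 19
  80 = 4·19 + 4
  19 = 4·4 + 3
  4 = 1·3 + 1
  3 = 3·1 + 0
gcd(19,80) = 1
Back-substitution gives: 19·(-21) + 80·(5) = 1
So 19⁻¹ ≡ -21 ≡ 59 (mod 80)
Check: 19 × 59 = 1121 ≡ 1 (mod 80) ✓

19⁻¹ ≡ 59 (mod 80)


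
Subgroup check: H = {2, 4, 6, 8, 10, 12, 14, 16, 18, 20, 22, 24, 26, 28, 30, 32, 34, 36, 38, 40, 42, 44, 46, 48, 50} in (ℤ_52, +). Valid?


Subgroup test for H = {2, 4, 6, 8, 10, 12, 14, 16, 18, 20, 22, 24, 26, 28, 30, 32, 34, 36, 38, 40, 42, 44, 46, 48, 50} in (ℤ_52, +):
(1) 0 ∈ H? No
(2) Closure: for all a,b ∈ H, (a+b) mod 52 ∈ H? No  [counterexample: 2 + 50 = 0 ∉ H]
(3) Inverses: for all a ∈ H, -a mod 52 ∈ H? Yes

No, H is not a subgroup of ℤ_52


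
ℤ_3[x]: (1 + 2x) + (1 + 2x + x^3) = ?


Add coefficients mod 3:
x^0: 1 + 1 = 2 (mod 3)
x^1: 2 + 2 = 1 (mod 3)
x^2: 0 + 0 = 0 (mod 3)
x^3: 0 + 1 = 1 (mod 3)
Result: 2 + x + x^3

f + g = 2 + x + x^3


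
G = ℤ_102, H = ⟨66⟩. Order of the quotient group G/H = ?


|⟨66⟩| = n / gcd(66, 102) = 102 / 6 = 17
H is normal (ℤ_102 is abelian).
|G/H| = |G| / |H| = 102 / 17 = 6

|G/H| = 6
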